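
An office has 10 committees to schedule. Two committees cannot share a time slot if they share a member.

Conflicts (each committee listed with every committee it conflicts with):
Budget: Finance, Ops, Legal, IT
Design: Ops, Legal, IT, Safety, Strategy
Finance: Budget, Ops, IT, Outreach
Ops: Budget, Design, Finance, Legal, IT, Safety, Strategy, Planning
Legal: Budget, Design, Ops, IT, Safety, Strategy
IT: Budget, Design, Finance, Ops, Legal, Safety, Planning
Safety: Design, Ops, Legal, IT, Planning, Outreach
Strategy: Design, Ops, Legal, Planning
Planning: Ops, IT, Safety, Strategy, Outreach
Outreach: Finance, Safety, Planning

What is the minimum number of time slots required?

5

Design, Ops, Legal, IT, Safety all conflict with each other, so at least 5 time slots are needed.
Using 5 time slots: Budget=5, Design=5, Finance=3, Ops=1, Legal=4, IT=2, Safety=3, Strategy=2, Planning=4, Outreach=1. No two conflicting committees share a time slot.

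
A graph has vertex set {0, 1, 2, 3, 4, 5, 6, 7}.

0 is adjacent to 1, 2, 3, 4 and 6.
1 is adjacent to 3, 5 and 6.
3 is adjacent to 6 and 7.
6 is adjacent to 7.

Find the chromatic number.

0, 1, 3, 6 are pairwise adjacent (a clique of size 4), so at least 4 colors are needed.
4 colors suffice: color a → {0, 5, 7}; color b → {2, 4, 6}; color c → {1}; color d → {3}. Every edge joins two different colors.

4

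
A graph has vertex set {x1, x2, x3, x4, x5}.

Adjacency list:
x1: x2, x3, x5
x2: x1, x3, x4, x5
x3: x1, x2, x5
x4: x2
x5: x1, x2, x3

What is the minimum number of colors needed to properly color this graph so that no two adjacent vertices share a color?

x1, x2, x3, x5 are pairwise adjacent (a clique of size 4), so at least 4 colors are needed.
A valid assignment using 4 colors: x1=3, x2=1, x3=2, x4=2, x5=4. Every edge joins two different colors.

4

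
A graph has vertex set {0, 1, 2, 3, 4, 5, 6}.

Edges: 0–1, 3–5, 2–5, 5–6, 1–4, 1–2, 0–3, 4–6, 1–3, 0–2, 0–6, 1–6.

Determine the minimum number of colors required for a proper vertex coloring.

3

0, 1, 2 are mutually adjacent, so at least 3 colors are needed.
3 colors suffice: color red → {1, 5}; color blue → {0, 4}; color green → {2, 3, 6}. No two adjacent vertices share a color.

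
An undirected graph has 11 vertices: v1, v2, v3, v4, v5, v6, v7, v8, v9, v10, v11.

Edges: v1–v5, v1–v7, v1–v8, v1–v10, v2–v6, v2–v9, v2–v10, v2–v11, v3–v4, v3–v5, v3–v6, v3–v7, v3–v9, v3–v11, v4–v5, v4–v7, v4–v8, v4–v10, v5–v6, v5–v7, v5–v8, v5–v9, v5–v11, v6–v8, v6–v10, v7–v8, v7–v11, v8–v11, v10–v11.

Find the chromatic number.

v4, v5, v7, v8 form a clique, so at least 4 colors are needed.
4 colors suffice: color 1 → {v5, v10}; color 2 → {v1, v4, v6, v9, v11}; color 3 → {v2, v7}; color 4 → {v3, v8}. No two adjacent vertices share a color.

4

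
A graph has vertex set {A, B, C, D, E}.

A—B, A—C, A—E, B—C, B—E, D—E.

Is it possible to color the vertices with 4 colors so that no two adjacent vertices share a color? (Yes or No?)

The chromatic number is 3. A, B, E are pairwise adjacent, so at least 3 colors are needed.
3 colors suffice: color red → {C, E}; color blue → {B, D}; color green → {A}.
Since 4 ≥ 3, a proper 4-coloring certainly exists.

Yes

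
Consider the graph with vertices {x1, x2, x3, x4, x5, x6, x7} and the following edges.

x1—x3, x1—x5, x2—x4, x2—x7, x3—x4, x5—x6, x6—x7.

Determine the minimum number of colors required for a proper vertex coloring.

3

The cycle x3-x1-x5-x6-x7-x2-x4-x3 has odd length 7, so it cannot be 2-colored; at least 3 colors are needed.
3 colors suffice: color R → {x1, x4, x6}; color B → {x3, x5, x7}; color G → {x2}. Each edge has distinct colors on its endpoints.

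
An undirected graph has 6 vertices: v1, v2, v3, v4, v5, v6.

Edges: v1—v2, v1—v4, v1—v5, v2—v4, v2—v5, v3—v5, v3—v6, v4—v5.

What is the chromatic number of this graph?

4

v1, v2, v4, v5 form a clique, so at least 4 colors are needed.
One proper 4-coloring: v1=yellow, v2=blue, v3=blue, v4=green, v5=red, v6=red. Each edge has distinct colors on its endpoints.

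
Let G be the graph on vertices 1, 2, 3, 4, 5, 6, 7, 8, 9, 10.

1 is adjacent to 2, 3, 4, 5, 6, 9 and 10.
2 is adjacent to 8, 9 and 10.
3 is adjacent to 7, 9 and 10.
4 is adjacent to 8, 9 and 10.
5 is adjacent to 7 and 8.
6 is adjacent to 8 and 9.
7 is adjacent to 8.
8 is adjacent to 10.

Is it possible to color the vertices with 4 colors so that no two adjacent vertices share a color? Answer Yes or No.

Yes

The chromatic number is 3. 1, 4, 10 are mutually adjacent, so at least 3 colors are needed.
3 colors suffice: color a → {1, 8}; color b → {7, 9, 10}; color c → {2, 3, 4, 5, 6}.
Since 4 ≥ 3, a proper 4-coloring certainly exists.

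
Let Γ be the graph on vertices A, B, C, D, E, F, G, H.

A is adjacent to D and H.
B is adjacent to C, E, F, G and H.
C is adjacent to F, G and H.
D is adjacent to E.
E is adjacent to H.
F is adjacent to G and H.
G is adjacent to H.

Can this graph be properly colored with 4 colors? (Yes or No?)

No

B, C, F, G, H are pairwise adjacent (a clique of size 5), so at least 5 colors are needed.
So 4 colors are not enough.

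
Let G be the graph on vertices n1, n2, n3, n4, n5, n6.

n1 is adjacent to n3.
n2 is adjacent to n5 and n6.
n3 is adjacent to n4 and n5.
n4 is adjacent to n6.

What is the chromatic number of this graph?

The cycle n4-n6-n2-n5-n3-n4 has odd length 5, so it cannot be 2-colored; at least 3 colors are needed.
3 colors suffice: color 1 → {n2, n3}; color 2 → {n1, n5, n6}; color 3 → {n4}. Each edge has distinct colors on its endpoints.

3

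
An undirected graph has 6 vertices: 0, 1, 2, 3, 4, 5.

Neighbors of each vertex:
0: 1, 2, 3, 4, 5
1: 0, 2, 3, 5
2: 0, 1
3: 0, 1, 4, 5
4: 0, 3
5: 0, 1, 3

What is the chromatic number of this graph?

4

0, 1, 3, 5 form a clique, so at least 4 colors are needed.
4 colors suffice: color red → {0}; color blue → {2, 3}; color green → {1, 4}; color yellow → {5}. No two adjacent vertices share a color.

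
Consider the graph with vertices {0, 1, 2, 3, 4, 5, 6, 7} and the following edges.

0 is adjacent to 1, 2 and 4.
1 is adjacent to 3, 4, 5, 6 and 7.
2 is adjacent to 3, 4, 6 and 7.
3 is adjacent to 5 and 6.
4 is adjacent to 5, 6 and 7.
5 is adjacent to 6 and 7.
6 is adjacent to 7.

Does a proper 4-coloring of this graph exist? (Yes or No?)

1, 4, 5, 6, 7 are pairwise adjacent (a clique of size 5), so at least 5 colors are needed.
So 4 colors are not enough.

No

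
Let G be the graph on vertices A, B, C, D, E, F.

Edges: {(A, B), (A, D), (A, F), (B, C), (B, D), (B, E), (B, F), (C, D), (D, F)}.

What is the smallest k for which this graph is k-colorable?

A, B, D, F are mutually adjacent (a clique of size 4), so at least 4 colors are needed.
4 colors suffice: A=4, B=1, C=3, D=2, E=2, F=3. Each edge has distinct colors on its endpoints.

4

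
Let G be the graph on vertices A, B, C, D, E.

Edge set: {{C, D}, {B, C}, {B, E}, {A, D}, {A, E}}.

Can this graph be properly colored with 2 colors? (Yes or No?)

The cycle C-D-A-E-B-C has odd length 5, so it cannot be 2-colored; at least 3 colors are needed.
So 2 colors are not enough.

No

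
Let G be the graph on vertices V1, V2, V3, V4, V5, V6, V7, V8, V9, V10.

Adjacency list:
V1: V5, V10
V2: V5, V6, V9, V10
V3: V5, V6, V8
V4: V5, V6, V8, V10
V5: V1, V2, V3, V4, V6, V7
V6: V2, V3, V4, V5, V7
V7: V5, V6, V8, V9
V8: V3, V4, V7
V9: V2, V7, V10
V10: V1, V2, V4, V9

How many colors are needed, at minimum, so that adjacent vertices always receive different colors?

3

V5, V6, V7 are pairwise adjacent, so at least 3 colors are needed.
3 colors suffice: color 1 → {V5, V8, V10}; color 2 → {V1, V6, V9}; color 3 → {V2, V3, V4, V7}. Every edge joins two different colors.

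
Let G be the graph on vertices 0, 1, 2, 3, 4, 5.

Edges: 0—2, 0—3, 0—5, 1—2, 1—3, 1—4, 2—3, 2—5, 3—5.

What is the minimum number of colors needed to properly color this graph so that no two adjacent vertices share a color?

4

0, 2, 3, 5 form a clique, so at least 4 colors are needed.
A valid assignment using 4 colors: 0=d, 1=c, 2=a, 3=b, 4=a, 5=c. No two adjacent vertices share a color.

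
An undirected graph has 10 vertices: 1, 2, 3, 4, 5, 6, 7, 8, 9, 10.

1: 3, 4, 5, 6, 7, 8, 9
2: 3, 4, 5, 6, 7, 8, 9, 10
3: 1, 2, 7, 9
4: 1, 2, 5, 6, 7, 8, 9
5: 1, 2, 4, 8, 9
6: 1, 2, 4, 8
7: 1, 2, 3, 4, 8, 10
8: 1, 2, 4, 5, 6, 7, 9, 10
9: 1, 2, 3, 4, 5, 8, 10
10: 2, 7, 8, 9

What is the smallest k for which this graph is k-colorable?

1, 4, 5, 8, 9 are mutually adjacent (a clique of size 5), so at least 5 colors are needed.
5 colors suffice: color red → {1, 2}; color blue → {3, 8}; color green → {4, 10}; color yellow → {6, 7, 9}; color purple → {5}. Each edge has distinct colors on its endpoints.

5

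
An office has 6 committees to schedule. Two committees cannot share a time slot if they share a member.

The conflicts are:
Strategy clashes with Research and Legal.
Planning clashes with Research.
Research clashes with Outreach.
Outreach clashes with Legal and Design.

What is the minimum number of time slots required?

Planning and Research conflict, so at least 2 time slots are needed.
2 time slots suffice: Strategy=2, Planning=2, Research=1, Outreach=2, Legal=1, Design=1. Every pair that conflicts lands in different time slots.

2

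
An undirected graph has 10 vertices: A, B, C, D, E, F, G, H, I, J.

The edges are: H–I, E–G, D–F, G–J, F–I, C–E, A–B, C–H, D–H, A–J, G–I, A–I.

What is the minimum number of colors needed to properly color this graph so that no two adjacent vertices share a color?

3

The cycle G-I-H-C-E-G has odd length 5, so it cannot be 2-colored; at least 3 colors are needed.
A valid assignment using 3 colors: A=blue, B=red, C=green, D=red, E=red, F=blue, G=blue, H=blue, I=red, J=red. Every edge joins two different colors.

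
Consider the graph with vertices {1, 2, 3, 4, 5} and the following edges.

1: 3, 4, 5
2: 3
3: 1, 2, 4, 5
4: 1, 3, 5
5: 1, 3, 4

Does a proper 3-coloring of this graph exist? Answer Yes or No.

No

1, 3, 4, 5 form a clique, so at least 4 colors are needed.
So 3 colors are not enough.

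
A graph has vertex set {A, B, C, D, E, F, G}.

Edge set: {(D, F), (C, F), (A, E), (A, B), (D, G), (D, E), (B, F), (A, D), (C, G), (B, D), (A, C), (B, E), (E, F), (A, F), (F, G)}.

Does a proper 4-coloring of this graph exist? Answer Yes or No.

No

A, B, D, E, F are mutually adjacent (a clique of size 5), so at least 5 colors are needed.
So 4 colors are not enough.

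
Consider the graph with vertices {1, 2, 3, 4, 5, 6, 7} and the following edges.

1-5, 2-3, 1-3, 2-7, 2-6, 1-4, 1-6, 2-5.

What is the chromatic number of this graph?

2

2 and 7 are adjacent, so at least 2 colors are needed.
2 colors suffice: color a → {1, 2}; color b → {3, 4, 5, 6, 7}. No two adjacent vertices share a color.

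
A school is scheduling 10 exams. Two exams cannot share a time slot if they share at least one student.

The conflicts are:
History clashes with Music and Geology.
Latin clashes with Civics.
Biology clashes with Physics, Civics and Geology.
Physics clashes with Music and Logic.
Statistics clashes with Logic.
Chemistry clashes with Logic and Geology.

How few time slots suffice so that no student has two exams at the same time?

3

The cycle Physics-Logic-Chemistry-Geology-Biology-Physics has odd length 5, so it cannot be 2-colored; at least 3 time slots are needed.
3 time slots suffice: time slot 1 → {Latin, Biology, Music, Logic}; time slot 2 → {Physics, Statistics, Civics, Geology}; time slot 3 → {History, Chemistry}. Each listed conflict is separated.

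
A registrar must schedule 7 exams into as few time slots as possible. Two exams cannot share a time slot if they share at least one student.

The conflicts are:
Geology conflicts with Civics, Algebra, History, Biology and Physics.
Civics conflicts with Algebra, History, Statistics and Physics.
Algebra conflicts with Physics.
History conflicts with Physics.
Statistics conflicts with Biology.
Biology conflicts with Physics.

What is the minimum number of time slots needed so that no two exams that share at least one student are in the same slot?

4

Geology, Civics, History, Physics pairwise conflict, so at least 4 time slots are needed.
Using 4 time slots: Geology=1, Civics=3, Algebra=4, History=4, Statistics=1, Biology=3, Physics=2. Each listed conflict is separated.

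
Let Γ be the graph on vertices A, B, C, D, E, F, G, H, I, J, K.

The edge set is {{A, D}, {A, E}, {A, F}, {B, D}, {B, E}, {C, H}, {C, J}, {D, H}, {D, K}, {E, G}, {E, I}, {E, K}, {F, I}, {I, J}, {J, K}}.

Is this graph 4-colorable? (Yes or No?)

The chromatic number is 3. The cycle C-J-K-D-H-C has odd length 5, so it cannot be 2-colored; at least 3 colors are needed.
One proper 3-coloring: A=2, B=2, C=2, D=1, E=1, F=1, G=2, H=3, I=2, J=1, K=2.
Since 4 ≥ 3, a proper 4-coloring certainly exists.

Yes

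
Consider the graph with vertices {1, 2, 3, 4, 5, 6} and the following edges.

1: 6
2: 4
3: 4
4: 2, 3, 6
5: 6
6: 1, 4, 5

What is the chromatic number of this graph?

2 and 4 are adjacent, so at least 2 colors are needed.
2 colors suffice: color a → {1, 4, 5}; color b → {2, 3, 6}. No two adjacent vertices share a color.

2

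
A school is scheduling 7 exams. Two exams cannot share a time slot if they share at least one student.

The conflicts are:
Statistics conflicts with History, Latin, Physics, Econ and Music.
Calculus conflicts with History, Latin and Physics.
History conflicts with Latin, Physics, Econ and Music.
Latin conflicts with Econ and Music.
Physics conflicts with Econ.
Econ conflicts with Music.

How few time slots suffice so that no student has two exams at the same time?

Statistics, History, Latin, Econ, Music all conflict with each other, so at least 5 time slots are needed.
Using 5 time slots: Statistics=4, Calculus=3, History=1, Latin=2, Physics=2, Econ=3, Music=5. Each listed conflict is separated.

5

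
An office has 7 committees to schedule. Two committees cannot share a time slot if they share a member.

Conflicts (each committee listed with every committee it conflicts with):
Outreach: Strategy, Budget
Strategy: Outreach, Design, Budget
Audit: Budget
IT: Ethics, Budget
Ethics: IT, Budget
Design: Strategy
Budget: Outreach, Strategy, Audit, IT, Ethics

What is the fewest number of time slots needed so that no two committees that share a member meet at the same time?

3

IT, Ethics, Budget all conflict with each other, so at least 3 time slots are needed.
3 time slots suffice: time slot 1 → {Design, Budget}; time slot 2 → {Strategy, Audit, IT}; time slot 3 → {Outreach, Ethics}. Every pair that conflicts lands in different time slots.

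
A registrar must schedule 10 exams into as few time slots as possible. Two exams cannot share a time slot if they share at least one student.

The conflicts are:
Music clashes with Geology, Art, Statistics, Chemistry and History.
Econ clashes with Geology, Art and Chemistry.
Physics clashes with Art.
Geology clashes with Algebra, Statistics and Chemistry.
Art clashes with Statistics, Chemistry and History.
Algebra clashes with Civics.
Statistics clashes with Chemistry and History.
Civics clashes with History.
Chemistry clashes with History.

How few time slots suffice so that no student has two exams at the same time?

5

Music, Art, Statistics, Chemistry, History are mutually in conflict, so at least 5 time slots are needed.
5 time slots suffice: time slot 1 → {Geology, Art, Civics}; time slot 2 → {Physics, Algebra, Chemistry}; time slot 3 → {Music, Econ}; time slot 4 → {Statistics}; time slot 5 → {History}. Every pair that conflicts lands in different time slots.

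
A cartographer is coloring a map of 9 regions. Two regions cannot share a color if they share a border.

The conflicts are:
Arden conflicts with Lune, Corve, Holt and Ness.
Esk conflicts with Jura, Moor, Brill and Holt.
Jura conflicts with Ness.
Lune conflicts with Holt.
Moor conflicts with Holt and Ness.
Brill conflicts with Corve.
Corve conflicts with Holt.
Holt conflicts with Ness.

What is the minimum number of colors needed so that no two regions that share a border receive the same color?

3

Arden, Corve, Holt pairwise conflict, so at least 3 colors are needed.
One proper 3-coloring: Arden=3, Esk=2, Jura=1, Lune=2, Moor=3, Brill=1, Corve=2, Holt=1, Ness=2. Every pair that conflicts lands in different colors.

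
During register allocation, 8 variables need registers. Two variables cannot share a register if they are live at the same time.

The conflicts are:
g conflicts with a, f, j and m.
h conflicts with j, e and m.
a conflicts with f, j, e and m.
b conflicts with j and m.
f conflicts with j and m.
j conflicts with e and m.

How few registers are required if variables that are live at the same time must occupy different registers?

5

g, a, f, j, m pairwise conflict, so at least 5 registers are needed.
5 registers suffice: g=4, h=3, a=3, b=3, f=5, j=1, e=2, m=2. Every pair that conflicts lands in different registers.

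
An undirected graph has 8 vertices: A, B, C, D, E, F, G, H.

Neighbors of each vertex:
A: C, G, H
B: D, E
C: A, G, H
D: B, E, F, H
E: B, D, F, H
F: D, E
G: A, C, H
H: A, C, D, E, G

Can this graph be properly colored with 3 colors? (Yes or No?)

No

A, C, G, H form a clique, so at least 4 colors are needed.
So 3 colors are not enough.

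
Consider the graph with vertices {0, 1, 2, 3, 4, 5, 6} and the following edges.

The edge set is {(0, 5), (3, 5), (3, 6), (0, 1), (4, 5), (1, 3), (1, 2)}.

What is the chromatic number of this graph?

2

3 and 6 are adjacent, so at least 2 colors are needed.
One proper 2-coloring: 0=blue, 1=red, 2=blue, 3=blue, 4=blue, 5=red, 6=red. Each edge has distinct colors on its endpoints.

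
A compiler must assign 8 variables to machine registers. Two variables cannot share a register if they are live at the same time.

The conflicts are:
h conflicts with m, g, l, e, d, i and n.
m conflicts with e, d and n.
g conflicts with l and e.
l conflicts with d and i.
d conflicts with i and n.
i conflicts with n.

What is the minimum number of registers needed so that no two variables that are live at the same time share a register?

h, l, d, i all conflict with each other, so at least 4 registers are needed.
4 registers suffice: h=1, m=4, g=4, l=3, e=2, d=2, i=4, n=3. No two conflicting variables share a register.

4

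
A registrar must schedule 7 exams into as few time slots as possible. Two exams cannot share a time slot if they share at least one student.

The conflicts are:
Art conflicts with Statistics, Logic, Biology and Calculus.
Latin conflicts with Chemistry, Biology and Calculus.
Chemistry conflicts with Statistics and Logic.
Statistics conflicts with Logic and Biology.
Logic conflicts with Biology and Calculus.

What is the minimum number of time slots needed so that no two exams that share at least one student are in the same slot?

Art, Statistics, Logic, Biology are mutually in conflict, so at least 4 time slots are needed.
Using 4 time slots: Art=2, Latin=1, Chemistry=2, Statistics=3, Logic=1, Biology=4, Calculus=3. Each listed conflict is separated.

4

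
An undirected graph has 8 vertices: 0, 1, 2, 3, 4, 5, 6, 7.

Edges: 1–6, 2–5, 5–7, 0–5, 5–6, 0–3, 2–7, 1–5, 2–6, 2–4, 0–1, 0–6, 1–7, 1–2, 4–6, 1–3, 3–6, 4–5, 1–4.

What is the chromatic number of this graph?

1, 2, 4, 5, 6 are mutually adjacent (a clique of size 5), so at least 5 colors are needed.
5 colors suffice: color red → {1}; color blue → {3, 5}; color green → {6, 7}; color yellow → {0, 2}; color purple → {4}. No two adjacent vertices share a color.

5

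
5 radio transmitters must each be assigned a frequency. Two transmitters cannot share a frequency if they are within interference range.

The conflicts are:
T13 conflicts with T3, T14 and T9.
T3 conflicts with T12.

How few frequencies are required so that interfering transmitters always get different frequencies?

2

T3 and T12 conflict, so at least 2 frequencies are needed.
2 frequencies suffice: T13=1, T3=2, T14=2, T9=2, T12=1. Every pair that conflicts lands in different frequencies.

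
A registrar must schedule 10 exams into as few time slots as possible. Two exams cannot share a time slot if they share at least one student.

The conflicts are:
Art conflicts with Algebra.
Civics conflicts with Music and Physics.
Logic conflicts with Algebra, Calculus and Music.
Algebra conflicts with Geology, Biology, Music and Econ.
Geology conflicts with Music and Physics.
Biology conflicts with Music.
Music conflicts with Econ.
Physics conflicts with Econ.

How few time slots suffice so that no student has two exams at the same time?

Algebra, Music, Econ all conflict with each other, so at least 3 time slots are needed.
A valid assignment using 3 time slots: Art=2, Civics=3, Logic=3, Algebra=1, Geology=3, Calculus=1, Biology=3, Music=2, Physics=1, Econ=3. No two conflicting exams share a time slot.

3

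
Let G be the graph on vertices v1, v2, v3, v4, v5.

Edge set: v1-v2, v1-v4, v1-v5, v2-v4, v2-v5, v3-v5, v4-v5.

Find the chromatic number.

v1, v2, v4, v5 are mutually adjacent (a clique of size 4), so at least 4 colors are needed.
One proper 4-coloring: v1=blue, v2=yellow, v3=blue, v4=green, v5=red. Every edge joins two different colors.

4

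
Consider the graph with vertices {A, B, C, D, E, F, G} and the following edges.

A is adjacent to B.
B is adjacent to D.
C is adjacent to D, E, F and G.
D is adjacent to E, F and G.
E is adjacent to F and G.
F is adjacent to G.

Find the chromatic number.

5

C, D, E, F, G form a clique, so at least 5 colors are needed.
A valid assignment using 5 colors: A=1, B=2, C=3, D=1, E=5, F=4, G=2. Every edge joins two different colors.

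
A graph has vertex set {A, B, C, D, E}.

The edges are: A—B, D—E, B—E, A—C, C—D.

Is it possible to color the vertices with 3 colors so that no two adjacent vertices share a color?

The chromatic number is 3. The cycle C-D-E-B-A-C has odd length 5, so it cannot be 2-colored; at least 3 colors are needed.
3 colors suffice: color 1 → {C, E}; color 2 → {B, D}; color 3 → {A}.
That is already a proper 3-coloring.

Yes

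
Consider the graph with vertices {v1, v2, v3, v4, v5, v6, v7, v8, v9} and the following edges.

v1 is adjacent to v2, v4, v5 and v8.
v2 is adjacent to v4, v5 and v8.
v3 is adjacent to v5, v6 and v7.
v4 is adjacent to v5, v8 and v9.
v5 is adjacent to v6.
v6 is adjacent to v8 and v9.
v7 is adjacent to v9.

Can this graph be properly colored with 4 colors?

The chromatic number is 4. v1, v2, v4, v5 form a clique, so at least 4 colors are needed.
4 colors suffice: v1=3, v2=4, v3=3, v4=2, v5=1, v6=2, v7=2, v8=1, v9=1.
That is already a proper 4-coloring.

Yes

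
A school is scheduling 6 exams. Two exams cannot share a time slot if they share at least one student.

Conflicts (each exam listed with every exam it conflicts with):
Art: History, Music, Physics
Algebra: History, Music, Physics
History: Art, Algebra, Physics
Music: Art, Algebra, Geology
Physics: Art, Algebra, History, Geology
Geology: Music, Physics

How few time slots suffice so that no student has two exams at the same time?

3

Art, History, Physics are mutually in conflict, so at least 3 time slots are needed.
3 time slots suffice: Art=2, Algebra=2, History=3, Music=1, Physics=1, Geology=2. Every pair that conflicts lands in different time slots.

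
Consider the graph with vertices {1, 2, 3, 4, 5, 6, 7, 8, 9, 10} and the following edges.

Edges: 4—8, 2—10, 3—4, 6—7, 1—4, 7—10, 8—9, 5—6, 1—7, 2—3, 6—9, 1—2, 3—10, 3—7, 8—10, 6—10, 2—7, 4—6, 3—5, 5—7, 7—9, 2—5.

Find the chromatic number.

2, 3, 7, 10 are mutually adjacent (a clique of size 4), so at least 4 colors are needed.
One proper 4-coloring: 1=b, 2=c, 3=b, 4=a, 5=d, 6=b, 7=a, 8=b, 9=c, 10=d. Every edge joins two different colors.

4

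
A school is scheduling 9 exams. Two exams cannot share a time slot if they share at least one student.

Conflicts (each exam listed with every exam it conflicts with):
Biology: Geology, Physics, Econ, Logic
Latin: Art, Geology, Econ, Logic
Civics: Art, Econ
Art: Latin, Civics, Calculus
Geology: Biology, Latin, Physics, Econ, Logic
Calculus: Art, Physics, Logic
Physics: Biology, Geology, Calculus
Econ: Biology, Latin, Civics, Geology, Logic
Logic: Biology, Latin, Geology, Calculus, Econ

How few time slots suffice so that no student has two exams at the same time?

4

Latin, Geology, Econ, Logic pairwise conflict, so at least 4 time slots are needed.
4 time slots suffice: Biology=4, Latin=4, Civics=3, Art=1, Geology=3, Calculus=2, Physics=1, Econ=2, Logic=1. Each listed conflict is separated.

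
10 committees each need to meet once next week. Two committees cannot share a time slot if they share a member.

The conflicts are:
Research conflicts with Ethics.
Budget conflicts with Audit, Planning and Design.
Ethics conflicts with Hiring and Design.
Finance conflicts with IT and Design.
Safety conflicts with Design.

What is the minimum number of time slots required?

2

Safety and Design conflict, so at least 2 time slots are needed.
2 time slots suffice: time slot 1 → {Research, Hiring, Audit, IT, Planning, Design}; time slot 2 → {Budget, Ethics, Finance, Safety}. Every pair that conflicts lands in different time slots.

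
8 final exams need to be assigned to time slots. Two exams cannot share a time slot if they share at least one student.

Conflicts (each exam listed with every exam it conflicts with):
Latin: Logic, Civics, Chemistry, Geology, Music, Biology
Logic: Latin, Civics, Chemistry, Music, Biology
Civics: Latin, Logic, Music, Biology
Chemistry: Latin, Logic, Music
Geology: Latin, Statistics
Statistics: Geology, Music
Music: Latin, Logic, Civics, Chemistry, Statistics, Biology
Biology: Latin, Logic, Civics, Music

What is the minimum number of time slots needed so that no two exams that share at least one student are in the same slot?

Latin, Logic, Civics, Music, Biology are mutually in conflict, so at least 5 time slots are needed.
5 time slots suffice: Latin=2, Logic=3, Civics=5, Chemistry=4, Geology=1, Statistics=2, Music=1, Biology=4. Each listed conflict is separated.

5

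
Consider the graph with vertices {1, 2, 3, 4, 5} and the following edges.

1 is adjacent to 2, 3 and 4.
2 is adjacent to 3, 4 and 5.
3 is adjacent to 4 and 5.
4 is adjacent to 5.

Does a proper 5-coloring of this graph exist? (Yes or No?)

Yes

The chromatic number is 4. 1, 2, 3, 4 form a clique, so at least 4 colors are needed.
4 colors suffice: 1=d, 2=b, 3=a, 4=c, 5=d.
Since 5 ≥ 4, a proper 5-coloring certainly exists.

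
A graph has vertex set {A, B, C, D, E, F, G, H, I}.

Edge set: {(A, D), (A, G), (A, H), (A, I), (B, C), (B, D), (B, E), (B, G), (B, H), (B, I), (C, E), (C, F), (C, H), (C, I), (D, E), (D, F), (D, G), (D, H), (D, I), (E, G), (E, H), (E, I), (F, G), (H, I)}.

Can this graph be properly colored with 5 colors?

The chromatic number is 5. B, D, E, H, I form a clique, so at least 5 colors are needed.
5 colors suffice: color red → {C, D}; color blue → {G, H}; color green → {A, E, F}; color yellow → {I}; color purple → {B}.
That is already a proper 5-coloring.

Yes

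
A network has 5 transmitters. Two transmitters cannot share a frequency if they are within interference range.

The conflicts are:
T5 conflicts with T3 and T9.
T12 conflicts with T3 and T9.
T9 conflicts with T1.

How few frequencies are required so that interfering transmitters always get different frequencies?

T12 and T3 conflict, so at least 2 frequencies are needed.
A valid assignment using 2 frequencies: T5=2, T12=2, T3=1, T9=1, T1=2. Every pair that conflicts lands in different frequencies.

2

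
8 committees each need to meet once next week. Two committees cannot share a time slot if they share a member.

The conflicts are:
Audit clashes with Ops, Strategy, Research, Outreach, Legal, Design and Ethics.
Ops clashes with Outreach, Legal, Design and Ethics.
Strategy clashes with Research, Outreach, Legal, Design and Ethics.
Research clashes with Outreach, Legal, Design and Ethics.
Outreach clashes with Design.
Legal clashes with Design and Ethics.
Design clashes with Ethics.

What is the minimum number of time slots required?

Audit, Strategy, Research, Legal, Design, Ethics are mutually in conflict, so at least 6 time slots are needed.
Using 6 time slots: Audit=2, Ops=4, Strategy=4, Research=6, Outreach=3, Legal=3, Design=1, Ethics=5. No two conflicting committees share a time slot.

6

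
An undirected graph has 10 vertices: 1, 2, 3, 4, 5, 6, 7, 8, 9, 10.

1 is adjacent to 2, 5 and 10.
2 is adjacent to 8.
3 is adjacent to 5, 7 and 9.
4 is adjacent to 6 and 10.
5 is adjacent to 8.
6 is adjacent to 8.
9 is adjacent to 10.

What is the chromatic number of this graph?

The cycle 10-9-3-5-1-10 has odd length 5, so it cannot be 2-colored; at least 3 colors are needed.
One proper 3-coloring: 1=c, 2=b, 3=a, 4=b, 5=b, 6=c, 7=b, 8=a, 9=b, 10=a. No two adjacent vertices share a color.

3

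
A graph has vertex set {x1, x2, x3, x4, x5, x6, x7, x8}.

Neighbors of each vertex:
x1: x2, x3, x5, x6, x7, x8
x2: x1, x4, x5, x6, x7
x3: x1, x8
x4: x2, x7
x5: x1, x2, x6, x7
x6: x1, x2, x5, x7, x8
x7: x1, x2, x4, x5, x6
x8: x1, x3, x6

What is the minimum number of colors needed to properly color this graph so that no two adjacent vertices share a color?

x1, x2, x5, x6, x7 are mutually adjacent (a clique of size 5), so at least 5 colors are needed.
A valid assignment using 5 colors: x1=1, x2=2, x3=3, x4=1, x5=5, x6=3, x7=4, x8=2. No two adjacent vertices share a color.

5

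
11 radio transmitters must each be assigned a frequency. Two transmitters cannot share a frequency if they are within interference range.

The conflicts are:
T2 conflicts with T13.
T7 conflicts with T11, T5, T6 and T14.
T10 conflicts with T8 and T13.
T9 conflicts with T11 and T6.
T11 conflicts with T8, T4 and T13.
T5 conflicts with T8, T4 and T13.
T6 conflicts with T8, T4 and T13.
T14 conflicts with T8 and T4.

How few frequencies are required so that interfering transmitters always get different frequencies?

2

T14 and T4 conflict, so at least 2 frequencies are needed.
A valid assignment using 2 frequencies: T2=1, T7=2, T10=1, T9=2, T11=1, T5=1, T6=1, T14=1, T8=2, T4=2, T13=2. Every pair that conflicts lands in different frequencies.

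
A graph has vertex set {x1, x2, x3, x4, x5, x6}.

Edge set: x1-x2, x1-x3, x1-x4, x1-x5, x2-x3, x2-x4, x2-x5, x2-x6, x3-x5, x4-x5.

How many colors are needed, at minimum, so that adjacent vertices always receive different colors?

x1, x2, x3, x5 are pairwise adjacent (a clique of size 4), so at least 4 colors are needed.
A valid assignment using 4 colors: x1=2, x2=1, x3=4, x4=4, x5=3, x6=2. No two adjacent vertices share a color.

4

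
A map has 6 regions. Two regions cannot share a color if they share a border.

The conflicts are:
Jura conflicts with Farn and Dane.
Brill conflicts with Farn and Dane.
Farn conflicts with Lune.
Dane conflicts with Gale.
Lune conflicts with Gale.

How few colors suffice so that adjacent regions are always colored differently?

3

The cycle Lune-Farn-Brill-Dane-Gale-Lune has odd length 5, so it cannot be 2-colored; at least 3 colors are needed.
3 colors suffice: color 1 → {Farn, Dane}; color 2 → {Jura, Brill, Gale}; color 3 → {Lune}. Every pair that conflicts lands in different colors.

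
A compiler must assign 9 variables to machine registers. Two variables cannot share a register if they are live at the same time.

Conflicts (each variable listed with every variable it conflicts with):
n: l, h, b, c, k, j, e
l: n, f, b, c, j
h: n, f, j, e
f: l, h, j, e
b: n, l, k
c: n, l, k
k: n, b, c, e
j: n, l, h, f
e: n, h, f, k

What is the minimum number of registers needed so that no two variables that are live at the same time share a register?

h, f, j are mutually in conflict, so at least 3 registers are needed.
Using 3 registers: n=1, l=2, h=2, f=1, b=3, c=3, k=2, j=3, e=3. No two conflicting variables share a register.

3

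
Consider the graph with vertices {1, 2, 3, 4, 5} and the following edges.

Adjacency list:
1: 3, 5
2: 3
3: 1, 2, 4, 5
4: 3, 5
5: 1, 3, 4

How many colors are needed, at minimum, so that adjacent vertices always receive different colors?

3, 4, 5 are pairwise adjacent, so at least 3 colors are needed.
3 colors suffice: color a → {3}; color b → {2, 5}; color c → {1, 4}. Each edge has distinct colors on its endpoints.

3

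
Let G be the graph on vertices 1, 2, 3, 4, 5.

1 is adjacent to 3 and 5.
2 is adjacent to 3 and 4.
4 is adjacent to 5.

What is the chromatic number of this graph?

3

The cycle 4-2-3-1-5-4 has odd length 5, so it cannot be 2-colored; at least 3 colors are needed.
3 colors suffice: color a → {3, 4}; color b → {2, 5}; color c → {1}. Every edge joins two different colors.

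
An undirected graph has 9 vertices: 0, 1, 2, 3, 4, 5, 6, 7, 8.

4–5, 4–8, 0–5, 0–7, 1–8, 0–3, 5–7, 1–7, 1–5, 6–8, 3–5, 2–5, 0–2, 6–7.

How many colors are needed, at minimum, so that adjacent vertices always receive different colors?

1, 5, 7 are pairwise adjacent, so at least 3 colors are needed.
3 colors suffice: color red → {5, 8}; color blue → {0, 1, 4, 6}; color green → {2, 3, 7}. Each edge has distinct colors on its endpoints.

3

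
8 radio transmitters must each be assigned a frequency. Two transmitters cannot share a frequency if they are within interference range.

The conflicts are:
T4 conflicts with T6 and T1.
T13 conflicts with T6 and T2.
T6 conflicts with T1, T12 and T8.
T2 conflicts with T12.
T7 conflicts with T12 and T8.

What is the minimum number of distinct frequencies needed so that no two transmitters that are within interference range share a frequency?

T4, T6, T1 are mutually in conflict, so at least 3 frequencies are needed.
Using 3 frequencies: T4=2, T13=2, T6=1, T2=1, T1=3, T7=1, T12=2, T8=2. No two conflicting transmitters share a frequency.

3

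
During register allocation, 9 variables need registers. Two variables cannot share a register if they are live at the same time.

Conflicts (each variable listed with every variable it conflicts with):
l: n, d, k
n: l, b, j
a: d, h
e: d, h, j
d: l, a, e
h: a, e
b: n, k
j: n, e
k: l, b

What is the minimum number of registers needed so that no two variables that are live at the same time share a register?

The cycle j-e-d-l-n-j has odd length 5, so it cannot be 2-colored; at least 3 registers are needed.
A valid assignment using 3 registers: l=2, n=1, a=2, e=2, d=1, h=1, b=2, j=3, k=1. Each listed conflict is separated.

3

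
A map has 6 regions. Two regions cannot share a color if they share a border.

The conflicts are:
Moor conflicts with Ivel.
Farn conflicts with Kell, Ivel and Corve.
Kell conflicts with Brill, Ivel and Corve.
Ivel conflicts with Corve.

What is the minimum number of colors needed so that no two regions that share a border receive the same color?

4

Farn, Kell, Ivel, Corve pairwise conflict, so at least 4 colors are needed.
4 colors suffice: color 1 → {Brill, Ivel}; color 2 → {Moor, Kell}; color 3 → {Corve}; color 4 → {Farn}. Every pair that conflicts lands in different colors.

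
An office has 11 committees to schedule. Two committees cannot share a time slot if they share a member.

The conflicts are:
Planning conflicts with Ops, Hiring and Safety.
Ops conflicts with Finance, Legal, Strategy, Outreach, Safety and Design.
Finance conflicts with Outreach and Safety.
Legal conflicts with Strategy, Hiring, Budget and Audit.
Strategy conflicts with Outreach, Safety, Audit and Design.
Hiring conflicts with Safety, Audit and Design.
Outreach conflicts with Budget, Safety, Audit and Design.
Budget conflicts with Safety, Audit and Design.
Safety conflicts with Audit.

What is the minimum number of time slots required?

4

Ops, Strategy, Outreach, Safety are mutually in conflict, so at least 4 time slots are needed.
A valid assignment using 4 time slots: Planning=4, Ops=2, Finance=4, Legal=1, Strategy=4, Hiring=3, Outreach=3, Budget=4, Safety=1, Audit=2, Design=1. No two conflicting committees share a time slot.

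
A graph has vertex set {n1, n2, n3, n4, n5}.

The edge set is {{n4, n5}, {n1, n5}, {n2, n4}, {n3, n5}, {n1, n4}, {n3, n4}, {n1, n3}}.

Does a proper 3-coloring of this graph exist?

n1, n3, n4, n5 form a clique, so at least 4 colors are needed.
So 3 colors are not enough.

No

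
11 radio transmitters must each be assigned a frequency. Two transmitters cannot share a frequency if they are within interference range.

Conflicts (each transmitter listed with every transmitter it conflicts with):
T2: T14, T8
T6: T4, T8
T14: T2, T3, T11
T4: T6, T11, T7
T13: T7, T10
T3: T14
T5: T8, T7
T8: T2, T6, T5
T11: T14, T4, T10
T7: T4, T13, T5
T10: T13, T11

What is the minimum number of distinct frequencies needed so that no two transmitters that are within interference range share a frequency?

3

The cycle T13-T7-T4-T11-T10-T13 has odd length 5, so it cannot be 2-colored; at least 3 frequencies are needed.
3 frequencies suffice: frequency 1 → {T14, T4, T13, T8}; frequency 2 → {T2, T6, T3, T11, T7}; frequency 3 → {T5, T10}. Every pair that conflicts lands in different frequencies.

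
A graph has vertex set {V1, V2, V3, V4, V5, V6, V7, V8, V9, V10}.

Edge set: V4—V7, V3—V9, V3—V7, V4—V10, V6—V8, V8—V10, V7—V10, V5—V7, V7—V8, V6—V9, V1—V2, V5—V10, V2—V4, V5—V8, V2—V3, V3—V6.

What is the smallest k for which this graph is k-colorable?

V5, V7, V8, V10 form a clique, so at least 4 colors are needed.
4 colors suffice: color red → {V2, V6, V7}; color blue → {V1, V3, V10}; color green → {V4, V8, V9}; color yellow → {V5}. Every edge joins two different colors.

4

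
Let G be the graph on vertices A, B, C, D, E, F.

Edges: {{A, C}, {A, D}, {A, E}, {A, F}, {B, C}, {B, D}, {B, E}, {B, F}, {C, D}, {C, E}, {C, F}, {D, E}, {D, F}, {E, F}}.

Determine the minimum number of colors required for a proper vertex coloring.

5

B, C, D, E, F are mutually adjacent (a clique of size 5), so at least 5 colors are needed.
5 colors suffice: A=5, B=5, C=3, D=1, E=4, F=2. No two adjacent vertices share a color.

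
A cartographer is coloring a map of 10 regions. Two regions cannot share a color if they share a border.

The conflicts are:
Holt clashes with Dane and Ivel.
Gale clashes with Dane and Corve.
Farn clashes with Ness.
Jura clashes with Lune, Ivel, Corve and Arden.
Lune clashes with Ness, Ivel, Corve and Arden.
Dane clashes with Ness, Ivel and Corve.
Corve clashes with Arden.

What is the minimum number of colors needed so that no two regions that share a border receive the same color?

4

Jura, Lune, Corve, Arden are mutually in conflict, so at least 4 colors are needed.
One proper 4-coloring: Holt=3, Gale=3, Farn=2, Jura=3, Lune=2, Dane=2, Ness=1, Ivel=1, Corve=1, Arden=4. Every pair that conflicts lands in different colors.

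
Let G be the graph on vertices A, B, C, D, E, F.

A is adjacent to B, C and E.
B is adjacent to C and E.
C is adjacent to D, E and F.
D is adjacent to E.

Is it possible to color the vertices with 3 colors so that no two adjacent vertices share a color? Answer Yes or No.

A, B, C, E are mutually adjacent (a clique of size 4), so at least 4 colors are needed.
So 3 colors are not enough.

No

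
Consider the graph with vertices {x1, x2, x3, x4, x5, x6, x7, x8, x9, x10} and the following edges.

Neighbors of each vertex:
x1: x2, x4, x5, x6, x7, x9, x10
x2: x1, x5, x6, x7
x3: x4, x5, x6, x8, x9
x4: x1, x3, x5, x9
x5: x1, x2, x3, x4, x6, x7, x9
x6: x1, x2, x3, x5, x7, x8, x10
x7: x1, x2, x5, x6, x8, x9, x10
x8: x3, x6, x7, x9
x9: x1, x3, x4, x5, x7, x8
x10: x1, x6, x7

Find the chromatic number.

x1, x2, x5, x6, x7 are mutually adjacent (a clique of size 5), so at least 5 colors are needed.
One proper 5-coloring: x1=2, x2=5, x3=1, x4=5, x5=3, x6=4, x7=1, x8=2, x9=4, x10=3. Every edge joins two different colors.

5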